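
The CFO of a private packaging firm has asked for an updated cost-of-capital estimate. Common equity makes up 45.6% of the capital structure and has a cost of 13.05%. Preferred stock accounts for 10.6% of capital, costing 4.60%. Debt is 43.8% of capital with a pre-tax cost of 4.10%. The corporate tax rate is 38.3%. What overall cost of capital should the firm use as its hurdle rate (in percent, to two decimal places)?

After-tax cost of debt = 4.1% × (1 − 38.3%) = 2.5297%.
WACC = 0.456 × 13.0500% + 0.106 × 4.6000% + 0.438 × 2.5297% = 7.5464%.

7.55%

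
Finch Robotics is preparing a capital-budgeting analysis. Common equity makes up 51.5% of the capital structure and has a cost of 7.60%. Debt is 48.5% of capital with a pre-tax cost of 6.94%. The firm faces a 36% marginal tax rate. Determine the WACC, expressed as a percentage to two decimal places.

After-tax cost of debt = 6.94% × (1 − 36%) = 4.4416%.
WACC = 0.515 × 7.6000% + 0.485 × 4.4416% = 6.0682%.

6.07%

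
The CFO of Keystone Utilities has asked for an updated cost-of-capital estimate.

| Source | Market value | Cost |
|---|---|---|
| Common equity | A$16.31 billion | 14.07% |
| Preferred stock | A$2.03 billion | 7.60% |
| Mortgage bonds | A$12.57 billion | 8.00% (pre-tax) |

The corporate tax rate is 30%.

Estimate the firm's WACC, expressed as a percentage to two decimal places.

Total capital V = 16.31 + 2.03 + 12.57 = 30.91.
Equity: weight = 16.31/30.91 = 0.5277; cost = 14.07%.
Preferred: weight = 2.03/30.91 = 0.0657; cost = 7.6%.
Mortgage bonds: weight = 12.57/30.91 = 0.4067; after-tax cost = 8% × (1 − 30%) = 5.6000%.
WACC = 0.5277 × 14.0700% + 0.0657 × 7.6000% + 0.4067 × 5.6000% = 10.2006%.

10.20%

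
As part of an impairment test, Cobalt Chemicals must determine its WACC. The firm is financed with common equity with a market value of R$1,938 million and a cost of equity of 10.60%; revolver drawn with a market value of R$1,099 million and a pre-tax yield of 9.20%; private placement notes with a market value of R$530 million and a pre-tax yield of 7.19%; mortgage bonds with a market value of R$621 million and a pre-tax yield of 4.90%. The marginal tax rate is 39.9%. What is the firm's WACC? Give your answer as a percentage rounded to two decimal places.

Total capital V = 1938 + 1099 + 530 + 621 = 4188.
Equity: weight = 1938/4188 = 0.4628; cost = 10.6%.
Revolver drawn: weight = 1099/4188 = 0.2624; after-tax cost = 9.2% × (1 − 39.9%) = 5.5292%.
Private placement notes: weight = 530/4188 = 0.1266; after-tax cost = 7.19% × (1 − 39.9%) = 4.3212%.
Mortgage bonds: weight = 621/4188 = 0.1483; after-tax cost = 4.9% × (1 − 39.9%) = 2.9449%.
WACC = 0.4628 × 10.6000% + 0.2624 × 5.5292% + 0.1266 × 4.3212% + 0.1483 × 2.9449% = 7.3396%.

7.34%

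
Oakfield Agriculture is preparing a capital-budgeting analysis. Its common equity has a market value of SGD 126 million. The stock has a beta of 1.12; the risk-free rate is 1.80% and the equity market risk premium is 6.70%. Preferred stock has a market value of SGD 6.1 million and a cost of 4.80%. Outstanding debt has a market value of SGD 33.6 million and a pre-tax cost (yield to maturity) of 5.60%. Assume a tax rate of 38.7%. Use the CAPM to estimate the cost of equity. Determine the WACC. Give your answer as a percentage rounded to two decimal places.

Cost of equity via CAPM: Re = 1.8% + 1.12 × 6.7% = 9.3040%.
Total capital V = 126 + 6.1 + 33.6 = 165.7.
Equity: weight = 126/165.7 = 0.7604; cost = 9.304%.
Preferred: weight = 6.1/165.7 = 0.0368; cost = 4.8%.
Debt: weight = 33.6/165.7 = 0.2028; after-tax cost = 5.6% × (1 − 38.7%) = 3.4328%.
WACC = 0.7604 × 9.3040% + 0.0368 × 4.8000% + 0.2028 × 3.4328% = 7.9477%.

7.95%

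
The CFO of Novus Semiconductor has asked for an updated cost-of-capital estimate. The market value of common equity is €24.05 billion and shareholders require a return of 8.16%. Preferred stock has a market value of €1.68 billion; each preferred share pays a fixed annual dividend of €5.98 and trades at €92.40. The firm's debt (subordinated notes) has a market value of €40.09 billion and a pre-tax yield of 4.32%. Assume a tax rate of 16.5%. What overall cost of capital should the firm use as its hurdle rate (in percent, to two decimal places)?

5.34%

Cost of preferred: Rp = 5.98 / 92.4 = 6.4719%.
Total capital V = 24.05 + 1.68 + 40.09 = 65.82.
Equity: weight = 24.05/65.82 = 0.3654; cost = 8.16%.
Preferred: weight = 1.68/65.82 = 0.0255; cost = 6.4719%.
Subordinated notes: weight = 40.09/65.82 = 0.6091; after-tax cost = 4.32% × (1 − 16.5%) = 3.6072%.
WACC = 0.3654 × 8.1600% + 0.0255 × 6.4719% + 0.6091 × 3.6072% = 5.3439%.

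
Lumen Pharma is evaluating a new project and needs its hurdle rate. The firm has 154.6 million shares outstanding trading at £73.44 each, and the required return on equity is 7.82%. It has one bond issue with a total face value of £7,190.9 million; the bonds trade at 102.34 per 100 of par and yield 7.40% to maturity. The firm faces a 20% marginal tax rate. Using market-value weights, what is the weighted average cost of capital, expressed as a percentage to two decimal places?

Market value of equity E = 73.44 × 154.6m = 11353.824m. Market value of debt D = 7190.9m × 102.34/100 = 7359.16706m.
Total capital V = 11353.824 + 7359.16706 = 18712.99106.
Equity: weight = 11353.824/18712.99106 = 0.6067; cost = 7.82%.
Bonds outstanding: weight = 7359.16706/18712.99106 = 0.3933; after-tax cost = 7.4% × (1 − 20%) = 5.9200%.
WACC = 0.6067 × 7.8200% + 0.3933 × 5.9200% = 7.0728%.

7.07%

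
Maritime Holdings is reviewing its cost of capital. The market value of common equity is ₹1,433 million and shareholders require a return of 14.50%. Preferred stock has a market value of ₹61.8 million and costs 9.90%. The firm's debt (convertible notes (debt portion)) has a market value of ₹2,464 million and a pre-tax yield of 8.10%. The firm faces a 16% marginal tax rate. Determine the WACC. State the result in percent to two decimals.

9.64%

Total capital V = 1433 + 61.8 + 2464 = 3958.8.
Equity: weight = 1433/3958.8 = 0.3620; cost = 14.5%.
Preferred: weight = 61.8/3958.8 = 0.0156; cost = 9.9%.
Convertible notes (debt portion): weight = 2464/3958.8 = 0.6224; after-tax cost = 8.1% × (1 − 16%) = 6.8040%.
WACC = 0.3620 × 14.5000% + 0.0156 × 9.9000% + 0.6224 × 6.8040% = 9.6381%.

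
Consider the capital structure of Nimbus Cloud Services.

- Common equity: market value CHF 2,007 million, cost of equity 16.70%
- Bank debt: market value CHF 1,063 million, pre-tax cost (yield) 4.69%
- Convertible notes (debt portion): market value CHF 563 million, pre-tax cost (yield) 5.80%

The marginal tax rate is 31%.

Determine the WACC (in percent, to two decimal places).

10.79%

Total capital V = 2007 + 1063 + 563 = 3633.
Equity: weight = 2007/3633 = 0.5524; cost = 16.7%.
Bank debt: weight = 1063/3633 = 0.2926; after-tax cost = 4.69% × (1 − 31%) = 3.2361%.
Convertible notes (debt portion): weight = 563/3633 = 0.1550; after-tax cost = 5.8% × (1 − 31%) = 4.0020%.
WACC = 0.5524 × 16.7000% + 0.2926 × 3.2361% + 0.1550 × 4.0020% = 10.7927%.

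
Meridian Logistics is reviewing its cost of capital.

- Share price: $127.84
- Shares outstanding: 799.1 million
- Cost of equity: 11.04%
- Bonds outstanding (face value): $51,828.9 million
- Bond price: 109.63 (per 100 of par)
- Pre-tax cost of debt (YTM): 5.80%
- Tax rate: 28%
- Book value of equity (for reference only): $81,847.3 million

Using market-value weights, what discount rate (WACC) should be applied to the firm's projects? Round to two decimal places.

Market value of equity E = 127.84 × 799.1m = 102156.944m. Market value of debt D = 51828.9m × 109.63/100 = 56820.02307m.
Total capital V = 102156.944 + 56820.02307 = 158976.96707.
Equity: weight = 102156.944/158976.96707 = 0.6426; cost = 11.04%.
Bonds outstanding: weight = 56820.02307/158976.96707 = 0.3574; after-tax cost = 5.8% × (1 − 28%) = 4.1760%.
WACC = 0.6426 × 11.0400% + 0.3574 × 4.1760% = 8.5867%.

8.59%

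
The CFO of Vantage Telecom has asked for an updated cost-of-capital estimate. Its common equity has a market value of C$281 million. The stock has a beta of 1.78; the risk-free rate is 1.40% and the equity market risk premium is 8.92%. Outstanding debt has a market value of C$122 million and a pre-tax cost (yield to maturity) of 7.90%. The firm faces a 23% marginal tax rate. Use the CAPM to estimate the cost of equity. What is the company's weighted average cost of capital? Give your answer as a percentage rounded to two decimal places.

13.89%

Cost of equity via CAPM: Re = 1.4% + 1.78 × 8.92% = 17.2776%.
Total capital V = 281 + 122 = 403.
Equity: weight = 281/403 = 0.6973; cost = 17.2776%.
Debt: weight = 122/403 = 0.3027; after-tax cost = 7.9% × (1 − 23%) = 6.0830%.
WACC = 0.6973 × 17.2776% + 0.3027 × 6.0830% = 13.8887%.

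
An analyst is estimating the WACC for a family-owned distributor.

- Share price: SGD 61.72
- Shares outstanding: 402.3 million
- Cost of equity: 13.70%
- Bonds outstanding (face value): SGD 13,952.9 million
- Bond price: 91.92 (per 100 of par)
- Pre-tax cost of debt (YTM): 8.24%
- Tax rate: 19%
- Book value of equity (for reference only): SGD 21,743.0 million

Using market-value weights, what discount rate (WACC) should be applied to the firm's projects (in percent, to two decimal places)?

11.31%

Market value of equity E = 61.72 × 402.3m = 24829.956m. Market value of debt D = 13952.9m × 91.92/100 = 12825.50568m.
Total capital V = 24829.956 + 12825.50568 = 37655.46168.
Equity: weight = 24829.956/37655.46168 = 0.6594; cost = 13.7%.
Bonds outstanding: weight = 12825.50568/37655.46168 = 0.3406; after-tax cost = 8.24% × (1 − 19%) = 6.6744%.
WACC = 0.6594 × 13.7000% + 0.3406 × 6.6744% = 11.3071%.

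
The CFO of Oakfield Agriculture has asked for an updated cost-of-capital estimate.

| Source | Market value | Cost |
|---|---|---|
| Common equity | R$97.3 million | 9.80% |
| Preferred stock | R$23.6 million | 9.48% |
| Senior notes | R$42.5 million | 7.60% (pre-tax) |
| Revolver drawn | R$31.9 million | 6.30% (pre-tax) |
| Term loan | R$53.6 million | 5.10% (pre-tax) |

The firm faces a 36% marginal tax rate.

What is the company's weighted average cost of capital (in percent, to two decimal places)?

Total capital V = 97.3 + 23.6 + 42.5 + 31.9 + 53.6 = 248.9.
Equity: weight = 97.3/248.9 = 0.3909; cost = 9.8%.
Preferred: weight = 23.6/248.9 = 0.0948; cost = 9.48%.
Senior notes: weight = 42.5/248.9 = 0.1708; after-tax cost = 7.6% × (1 − 36%) = 4.8640%.
Revolver drawn: weight = 31.9/248.9 = 0.1282; after-tax cost = 6.3% × (1 − 36%) = 4.0320%.
Term loan: weight = 53.6/248.9 = 0.2153; after-tax cost = 5.1% × (1 − 36%) = 3.2640%.
WACC = 0.3909 × 9.8000% + 0.0948 × 9.4800% + 0.1708 × 4.8640% + 0.1282 × 4.0320% + 0.2153 × 3.2640% = 6.7801%.

6.78%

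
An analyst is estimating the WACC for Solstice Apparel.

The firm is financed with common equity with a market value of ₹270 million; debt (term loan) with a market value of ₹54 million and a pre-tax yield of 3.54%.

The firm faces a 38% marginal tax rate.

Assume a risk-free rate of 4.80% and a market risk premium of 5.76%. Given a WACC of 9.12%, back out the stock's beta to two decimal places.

Total capital V = 270 + 54 = 324.
Equity weight = 270/324 = 0.8333.
Term loan weight = 54/324 = 0.1667.
Debt contribution = 0.1667 × 3.54% × (1 − 38%) = 0.3658%.
Required equity contribution = 9.12% − 0.3658% = 8.7542%  ⇒  Re = 10.5050%.
CAPM: 10.5050% = 4.8% + β × 5.76%  ⇒  β = 0.9905.

0.99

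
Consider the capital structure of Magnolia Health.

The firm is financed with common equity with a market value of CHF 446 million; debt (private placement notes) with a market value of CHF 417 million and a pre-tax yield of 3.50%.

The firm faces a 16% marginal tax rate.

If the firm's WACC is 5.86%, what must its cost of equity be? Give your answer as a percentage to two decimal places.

Total capital V = 446 + 417 = 863.
Equity weight = 446/863 = 0.5168.
Private placement notes weight = 417/863 = 0.4832.
Debt contribution = 0.4832 × 3.5% × (1 − 16%) = 1.4206%.
Required equity contribution = 5.86% − 1.4206% = 4.4394%.
Re = 4.4394% / 0.5168 = 8.5901%.

8.59%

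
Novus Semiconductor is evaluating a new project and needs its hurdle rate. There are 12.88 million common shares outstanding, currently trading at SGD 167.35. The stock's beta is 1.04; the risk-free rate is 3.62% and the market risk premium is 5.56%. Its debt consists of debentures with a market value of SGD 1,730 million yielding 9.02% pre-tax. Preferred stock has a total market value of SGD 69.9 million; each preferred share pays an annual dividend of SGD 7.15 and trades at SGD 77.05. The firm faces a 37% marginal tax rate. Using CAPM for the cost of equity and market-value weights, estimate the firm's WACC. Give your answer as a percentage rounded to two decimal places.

Cost of equity via CAPM: Re = 3.62% + 1.04 × 5.56% = 9.4024%.
Cost of preferred: Rp = 7.15 / 77.05 = 9.2797%.
Market value of equity E = 167.35 × 12.88m = 2155.468m.
Total capital V = 2155.468 + 69.9 + 1730 = 3955.368.
Equity: weight = 2155.468/3955.368 = 0.5449; cost = 9.4024%.
Preferred: weight = 69.9/3955.368 = 0.0177; cost = 9.2797%.
Debentures: weight = 1730/3955.368 = 0.4374; after-tax cost = 9.02% × (1 − 37%) = 5.6826%.
WACC = 0.5449 × 9.4024% + 0.0177 × 9.2797% + 0.4374 × 5.6826% = 7.7733%.

7.77%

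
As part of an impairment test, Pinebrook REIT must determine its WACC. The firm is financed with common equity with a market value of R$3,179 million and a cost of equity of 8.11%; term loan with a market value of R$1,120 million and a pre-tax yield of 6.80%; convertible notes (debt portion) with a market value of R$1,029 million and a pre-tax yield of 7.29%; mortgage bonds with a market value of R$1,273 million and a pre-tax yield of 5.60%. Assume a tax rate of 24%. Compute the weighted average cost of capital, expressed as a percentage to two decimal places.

Total capital V = 3179 + 1120 + 1029 + 1273 = 6601.
Equity: weight = 3179/6601 = 0.4816; cost = 8.11%.
Term loan: weight = 1120/6601 = 0.1697; after-tax cost = 6.8% × (1 − 24%) = 5.1680%.
Convertible notes (debt portion): weight = 1029/6601 = 0.1559; after-tax cost = 7.29% × (1 − 24%) = 5.5404%.
Mortgage bonds: weight = 1273/6601 = 0.1928; after-tax cost = 5.6% × (1 − 24%) = 4.2560%.
WACC = 0.4816 × 8.1100% + 0.1697 × 5.1680% + 0.1559 × 5.5404% + 0.1928 × 4.2560% = 6.4670%.

6.47%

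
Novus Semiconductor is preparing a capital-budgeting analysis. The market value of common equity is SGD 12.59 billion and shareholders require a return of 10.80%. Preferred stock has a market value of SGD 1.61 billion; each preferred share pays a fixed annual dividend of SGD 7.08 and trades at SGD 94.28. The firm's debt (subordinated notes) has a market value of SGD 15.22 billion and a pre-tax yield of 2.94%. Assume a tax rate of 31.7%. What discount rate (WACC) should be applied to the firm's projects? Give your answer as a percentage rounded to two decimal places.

6.07%

Cost of preferred: Rp = 7.08 / 94.28 = 7.5095%.
Total capital V = 12.59 + 1.61 + 15.22 = 29.42.
Equity: weight = 12.59/29.42 = 0.4279; cost = 10.8%.
Preferred: weight = 1.61/29.42 = 0.0547; cost = 7.5095%.
Subordinated notes: weight = 15.22/29.42 = 0.5173; after-tax cost = 2.94% × (1 − 31.7%) = 2.0080%.
WACC = 0.4279 × 10.8000% + 0.0547 × 7.5095% + 0.5173 × 2.0080% = 6.0715%.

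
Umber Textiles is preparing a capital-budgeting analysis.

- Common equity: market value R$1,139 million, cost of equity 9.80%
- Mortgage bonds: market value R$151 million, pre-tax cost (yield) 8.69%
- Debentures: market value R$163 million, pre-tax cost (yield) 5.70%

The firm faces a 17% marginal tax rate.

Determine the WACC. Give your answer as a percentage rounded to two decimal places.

Total capital V = 1139 + 151 + 163 = 1453.
Equity: weight = 1139/1453 = 0.7839; cost = 9.8%.
Mortgage bonds: weight = 151/1453 = 0.1039; after-tax cost = 8.69% × (1 − 17%) = 7.2127%.
Debentures: weight = 163/1453 = 0.1122; after-tax cost = 5.7% × (1 − 17%) = 4.7310%.
WACC = 0.7839 × 9.8000% + 0.1039 × 7.2127% + 0.1122 × 4.7310% = 8.9625%.

8.96%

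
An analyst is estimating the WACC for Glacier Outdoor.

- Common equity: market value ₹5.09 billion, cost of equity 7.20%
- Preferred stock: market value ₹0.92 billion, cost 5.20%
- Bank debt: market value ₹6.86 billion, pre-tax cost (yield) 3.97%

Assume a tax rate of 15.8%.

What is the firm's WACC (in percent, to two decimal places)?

Total capital V = 5.09 + 0.92 + 6.86 = 12.87.
Equity: weight = 5.09/12.87 = 0.3955; cost = 7.2%.
Preferred: weight = 0.92/12.87 = 0.0715; cost = 5.2%.
Bank debt: weight = 6.86/12.87 = 0.5330; after-tax cost = 3.97% × (1 − 15.8%) = 3.3427%.
WACC = 0.3955 × 7.2000% + 0.0715 × 5.2000% + 0.5330 × 3.3427% = 5.0010%.

5.00%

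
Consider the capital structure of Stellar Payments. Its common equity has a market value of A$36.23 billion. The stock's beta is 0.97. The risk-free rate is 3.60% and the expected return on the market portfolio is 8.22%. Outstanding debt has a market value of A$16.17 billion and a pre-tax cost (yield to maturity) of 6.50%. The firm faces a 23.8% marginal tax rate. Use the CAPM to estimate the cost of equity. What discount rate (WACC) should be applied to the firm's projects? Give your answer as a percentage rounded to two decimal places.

Market risk premium = 8.22% − 3.6% = 4.62%.
Cost of equity via CAPM: Re = 3.6% + 0.97 × 4.62% = 8.0814%.
Total capital V = 36.23 + 16.17 = 52.4.
Equity: weight = 36.23/52.4 = 0.6914; cost = 8.0814%.
Debt: weight = 16.17/52.4 = 0.3086; after-tax cost = 6.5% × (1 − 23.8%) = 4.9530%.
WACC = 0.6914 × 8.0814% + 0.3086 × 4.9530% = 7.1160%.

7.12%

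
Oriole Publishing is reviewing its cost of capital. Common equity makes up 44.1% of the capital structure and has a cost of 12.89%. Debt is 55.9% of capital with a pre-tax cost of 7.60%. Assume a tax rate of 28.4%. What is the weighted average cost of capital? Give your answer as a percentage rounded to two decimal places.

8.73%

After-tax cost of debt = 7.6% × (1 − 28.4%) = 5.4416%.
WACC = 0.441 × 12.8900% + 0.559 × 5.4416% = 8.7263%.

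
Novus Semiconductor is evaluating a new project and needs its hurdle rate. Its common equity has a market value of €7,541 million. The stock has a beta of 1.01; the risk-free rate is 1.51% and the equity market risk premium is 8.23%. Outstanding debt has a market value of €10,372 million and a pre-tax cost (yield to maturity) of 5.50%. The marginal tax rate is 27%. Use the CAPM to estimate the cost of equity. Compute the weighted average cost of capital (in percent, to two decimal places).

6.46%

Cost of equity via CAPM: Re = 1.51% + 1.01 × 8.23% = 9.8223%.
Total capital V = 7541 + 10372 = 17913.
Equity: weight = 7541/17913 = 0.4210; cost = 9.8223%.
Debt: weight = 10372/17913 = 0.5790; after-tax cost = 5.5% × (1 − 27%) = 4.0150%.
WACC = 0.4210 × 9.8223% + 0.5790 × 4.0150% = 6.4598%.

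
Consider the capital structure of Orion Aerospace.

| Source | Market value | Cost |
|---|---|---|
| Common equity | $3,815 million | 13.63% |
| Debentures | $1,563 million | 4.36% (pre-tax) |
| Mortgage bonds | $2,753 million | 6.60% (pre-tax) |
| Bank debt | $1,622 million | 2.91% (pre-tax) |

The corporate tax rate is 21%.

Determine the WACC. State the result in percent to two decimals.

Total capital V = 3815 + 1563 + 2753 + 1622 = 9753.
Equity: weight = 3815/9753 = 0.3912; cost = 13.63%.
Debentures: weight = 1563/9753 = 0.1603; after-tax cost = 4.36% × (1 − 21%) = 3.4444%.
Mortgage bonds: weight = 2753/9753 = 0.2823; after-tax cost = 6.6% × (1 − 21%) = 5.2140%.
Bank debt: weight = 1622/9753 = 0.1663; after-tax cost = 2.91% × (1 − 21%) = 2.2989%.
WACC = 0.3912 × 13.6300% + 0.1603 × 3.4444% + 0.2823 × 5.2140% + 0.1663 × 2.2989% = 7.7376%.

7.74%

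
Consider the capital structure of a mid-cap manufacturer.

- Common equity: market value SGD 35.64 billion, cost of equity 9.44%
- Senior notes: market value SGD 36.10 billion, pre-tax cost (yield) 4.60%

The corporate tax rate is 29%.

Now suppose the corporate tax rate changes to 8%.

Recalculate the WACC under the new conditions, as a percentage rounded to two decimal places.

After the change:
Total capital V = 35.64 + 36.1 = 71.74.
Equity: weight = 35.64/71.74 = 0.4968; cost = 9.44%.
Senior notes: weight = 36.1/71.74 = 0.5032; after-tax cost = 4.6% × (1 − 8%) = 4.2320%.
WACC = 0.4968 × 9.4400% + 0.5032 × 4.2320% = 6.8193%.

6.82%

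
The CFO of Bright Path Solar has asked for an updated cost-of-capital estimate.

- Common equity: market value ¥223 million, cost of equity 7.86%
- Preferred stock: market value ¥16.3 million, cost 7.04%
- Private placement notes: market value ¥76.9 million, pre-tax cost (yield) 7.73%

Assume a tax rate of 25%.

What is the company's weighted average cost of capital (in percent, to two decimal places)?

Total capital V = 223 + 16.3 + 76.9 = 316.2.
Equity: weight = 223/316.2 = 0.7052; cost = 7.86%.
Preferred: weight = 16.3/316.2 = 0.0515; cost = 7.04%.
Private placement notes: weight = 76.9/316.2 = 0.2432; after-tax cost = 7.73% × (1 − 25%) = 5.7975%.
WACC = 0.7052 × 7.8600% + 0.0515 × 7.0400% + 0.2432 × 5.7975% = 7.3161%.

7.32%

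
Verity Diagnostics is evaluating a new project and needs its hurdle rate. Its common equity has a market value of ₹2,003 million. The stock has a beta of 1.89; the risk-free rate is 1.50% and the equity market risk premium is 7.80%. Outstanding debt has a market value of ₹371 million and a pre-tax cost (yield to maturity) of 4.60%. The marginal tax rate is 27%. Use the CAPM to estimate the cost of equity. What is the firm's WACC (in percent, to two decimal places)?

14.23%

Cost of equity via CAPM: Re = 1.5% + 1.89 × 7.8% = 16.2420%.
Total capital V = 2003 + 371 = 2374.
Equity: weight = 2003/2374 = 0.8437; cost = 16.242%.
Debt: weight = 371/2374 = 0.1563; after-tax cost = 4.6% × (1 − 27%) = 3.3580%.
WACC = 0.8437 × 16.2420% + 0.1563 × 3.3580% = 14.2285%.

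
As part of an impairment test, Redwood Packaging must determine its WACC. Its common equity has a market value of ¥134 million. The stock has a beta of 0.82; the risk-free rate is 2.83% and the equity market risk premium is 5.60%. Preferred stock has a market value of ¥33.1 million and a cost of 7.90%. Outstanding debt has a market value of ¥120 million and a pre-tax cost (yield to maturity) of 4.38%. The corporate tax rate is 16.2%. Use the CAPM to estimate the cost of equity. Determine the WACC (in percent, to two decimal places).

Cost of equity via CAPM: Re = 2.83% + 0.82 × 5.6% = 7.4220%.
Total capital V = 134 + 33.1 + 120 = 287.1.
Equity: weight = 134/287.1 = 0.4667; cost = 7.422%.
Preferred: weight = 33.1/287.1 = 0.1153; cost = 7.9%.
Debt: weight = 120/287.1 = 0.4180; after-tax cost = 4.38% × (1 − 16.2%) = 3.6704%.
WACC = 0.4667 × 7.4220% + 0.1153 × 7.9000% + 0.4180 × 3.6704% = 5.9091%.

5.91%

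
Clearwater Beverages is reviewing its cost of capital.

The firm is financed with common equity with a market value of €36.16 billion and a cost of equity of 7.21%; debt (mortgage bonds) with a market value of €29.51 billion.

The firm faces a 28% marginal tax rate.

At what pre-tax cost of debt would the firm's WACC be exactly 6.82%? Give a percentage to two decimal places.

8.81%

Total capital V = 36.16 + 29.51 = 65.67.
Equity weight = 36.16/65.67 = 0.5506.
Mortgage bonds weight = 29.51/65.67 = 0.4494.
Equity contribution = 0.5506 × 7.21% = 3.9701%.
Remaining for debt = 6.82% − 3.9701% = 2.8499%.
Rd × (1 − 28%) × 0.4494 = 2.8499%  ⇒  Rd = 8.8085%.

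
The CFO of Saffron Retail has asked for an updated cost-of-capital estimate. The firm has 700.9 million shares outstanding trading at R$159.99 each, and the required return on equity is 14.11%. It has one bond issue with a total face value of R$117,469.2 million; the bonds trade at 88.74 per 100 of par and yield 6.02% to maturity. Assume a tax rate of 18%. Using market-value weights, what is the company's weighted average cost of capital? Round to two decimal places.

9.69%

Market value of equity E = 159.99 × 700.9m = 112136.991m. Market value of debt D = 117469.2m × 88.74/100 = 104242.16808m.
Total capital V = 112136.991 + 104242.16808 = 216379.15908.
Equity: weight = 112136.991/216379.15908 = 0.5182; cost = 14.11%.
Bonds outstanding: weight = 104242.16808/216379.15908 = 0.4818; after-tax cost = 6.02% × (1 − 18%) = 4.9364%.
WACC = 0.5182 × 14.1100% + 0.4818 × 4.9364% = 9.6906%.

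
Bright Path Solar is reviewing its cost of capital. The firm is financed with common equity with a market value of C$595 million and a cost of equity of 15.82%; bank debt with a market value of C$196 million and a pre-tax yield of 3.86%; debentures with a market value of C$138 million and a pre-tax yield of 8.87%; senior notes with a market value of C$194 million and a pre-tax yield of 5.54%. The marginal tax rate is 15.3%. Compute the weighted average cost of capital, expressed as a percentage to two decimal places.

Total capital V = 595 + 196 + 138 + 194 = 1123.
Equity: weight = 595/1123 = 0.5298; cost = 15.82%.
Bank debt: weight = 196/1123 = 0.1745; after-tax cost = 3.86% × (1 − 15.3%) = 3.2694%.
Debentures: weight = 138/1123 = 0.1229; after-tax cost = 8.87% × (1 − 15.3%) = 7.5129%.
Senior notes: weight = 194/1123 = 0.1728; after-tax cost = 5.54% × (1 − 15.3%) = 4.6924%.
WACC = 0.5298 × 15.8200% + 0.1745 × 3.2694% + 0.1229 × 7.5129% + 0.1728 × 4.6924% = 10.6864%.

10.69%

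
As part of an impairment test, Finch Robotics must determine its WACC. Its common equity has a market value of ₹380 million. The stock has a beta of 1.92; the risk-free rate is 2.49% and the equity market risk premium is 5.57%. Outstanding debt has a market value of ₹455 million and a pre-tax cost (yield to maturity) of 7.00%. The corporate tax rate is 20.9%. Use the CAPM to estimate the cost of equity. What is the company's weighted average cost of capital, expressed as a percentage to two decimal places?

Cost of equity via CAPM: Re = 2.49% + 1.92 × 5.57% = 13.1844%.
Total capital V = 380 + 455 = 835.
Equity: weight = 380/835 = 0.4551; cost = 13.1844%.
Debt: weight = 455/835 = 0.5449; after-tax cost = 7% × (1 − 20.9%) = 5.5370%.
WACC = 0.4551 × 13.1844% + 0.5449 × 5.5370% = 9.0173%.

9.02%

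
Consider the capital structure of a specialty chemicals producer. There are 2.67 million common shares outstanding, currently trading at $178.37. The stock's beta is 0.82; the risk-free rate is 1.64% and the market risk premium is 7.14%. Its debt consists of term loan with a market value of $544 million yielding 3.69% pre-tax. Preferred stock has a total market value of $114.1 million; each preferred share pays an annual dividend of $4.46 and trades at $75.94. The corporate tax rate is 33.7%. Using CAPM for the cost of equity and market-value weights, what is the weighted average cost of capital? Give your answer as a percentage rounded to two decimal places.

4.91%

Cost of equity via CAPM: Re = 1.64% + 0.82 × 7.14% = 7.4948%.
Cost of preferred: Rp = 4.46 / 75.94 = 5.8731%.
Market value of equity E = 178.37 × 2.67m = 476.2479m.
Total capital V = 476.2479 + 114.1 + 544 = 1134.3479.
Equity: weight = 476.2479/1134.3479 = 0.4198; cost = 7.4948%.
Preferred: weight = 114.1/1134.3479 = 0.1006; cost = 5.8731%.
Term loan: weight = 544/1134.3479 = 0.4796; after-tax cost = 3.69% × (1 − 33.7%) = 2.4465%.
WACC = 0.4198 × 7.4948% + 0.1006 × 5.8731% + 0.4796 × 2.4465% = 4.9106%.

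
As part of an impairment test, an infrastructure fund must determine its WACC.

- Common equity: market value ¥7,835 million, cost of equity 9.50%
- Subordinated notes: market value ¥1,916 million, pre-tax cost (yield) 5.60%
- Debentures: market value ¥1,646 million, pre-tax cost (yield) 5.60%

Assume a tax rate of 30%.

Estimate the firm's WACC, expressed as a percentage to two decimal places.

Total capital V = 7835 + 1916 + 1646 = 11397.
Equity: weight = 7835/11397 = 0.6875; cost = 9.5%.
Subordinated notes: weight = 1916/11397 = 0.1681; after-tax cost = 5.6% × (1 − 30%) = 3.9200%.
Debentures: weight = 1646/11397 = 0.1444; after-tax cost = 5.6% × (1 − 30%) = 3.9200%.
WACC = 0.6875 × 9.5000% + 0.1681 × 3.9200% + 0.1444 × 3.9200% = 7.7560%.

7.76%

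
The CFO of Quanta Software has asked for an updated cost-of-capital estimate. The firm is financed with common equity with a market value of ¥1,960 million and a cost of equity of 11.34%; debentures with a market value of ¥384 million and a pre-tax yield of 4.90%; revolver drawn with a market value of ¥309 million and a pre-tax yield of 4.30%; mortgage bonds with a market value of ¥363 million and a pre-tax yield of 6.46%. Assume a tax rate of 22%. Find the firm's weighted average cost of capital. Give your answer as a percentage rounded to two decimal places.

8.81%

Total capital V = 1960 + 384 + 309 + 363 = 3016.
Equity: weight = 1960/3016 = 0.6499; cost = 11.34%.
Debentures: weight = 384/3016 = 0.1273; after-tax cost = 4.9% × (1 − 22%) = 3.8220%.
Revolver drawn: weight = 309/3016 = 0.1025; after-tax cost = 4.3% × (1 − 22%) = 3.3540%.
Mortgage bonds: weight = 363/3016 = 0.1204; after-tax cost = 6.46% × (1 − 22%) = 5.0388%.
WACC = 0.6499 × 11.3400% + 0.1273 × 3.8220% + 0.1025 × 3.3540% + 0.1204 × 5.0388% = 8.8062%.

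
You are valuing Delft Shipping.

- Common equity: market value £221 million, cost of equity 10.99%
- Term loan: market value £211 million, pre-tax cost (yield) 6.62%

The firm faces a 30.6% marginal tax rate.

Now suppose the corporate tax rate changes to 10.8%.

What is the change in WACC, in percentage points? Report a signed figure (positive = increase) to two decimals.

+0.64 pp

Current WACC:
Total capital V = 221 + 211 = 432.
Equity: weight = 221/432 = 0.5116; cost = 10.99%.
Term loan: weight = 211/432 = 0.4884; after-tax cost = 6.62% × (1 − 30.6%) = 4.5943%.
WACC = 0.5116 × 10.9900% + 0.4884 × 4.5943% = 7.8662%.
After the change:
Total capital V = 221 + 211 = 432.
Equity: weight = 221/432 = 0.5116; cost = 10.99%.
Term loan: weight = 211/432 = 0.4884; after-tax cost = 6.62% × (1 − 10.8%) = 5.9050%.
WACC = 0.5116 × 10.9900% + 0.4884 × 5.9050% = 8.5064%.
Change in WACC = 8.5064% − 7.8662% = 0.6402 pp.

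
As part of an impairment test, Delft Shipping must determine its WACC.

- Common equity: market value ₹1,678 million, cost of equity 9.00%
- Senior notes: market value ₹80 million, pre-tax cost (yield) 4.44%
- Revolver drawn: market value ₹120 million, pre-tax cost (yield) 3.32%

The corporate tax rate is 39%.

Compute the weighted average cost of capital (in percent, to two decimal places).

8.29%

Total capital V = 1678 + 80 + 120 = 1878.
Equity: weight = 1678/1878 = 0.8935; cost = 9%.
Senior notes: weight = 80/1878 = 0.0426; after-tax cost = 4.44% × (1 − 39%) = 2.7084%.
Revolver drawn: weight = 120/1878 = 0.0639; after-tax cost = 3.32% × (1 − 39%) = 2.0252%.
WACC = 0.8935 × 9.0000% + 0.0426 × 2.7084% + 0.0639 × 2.0252% = 8.2863%.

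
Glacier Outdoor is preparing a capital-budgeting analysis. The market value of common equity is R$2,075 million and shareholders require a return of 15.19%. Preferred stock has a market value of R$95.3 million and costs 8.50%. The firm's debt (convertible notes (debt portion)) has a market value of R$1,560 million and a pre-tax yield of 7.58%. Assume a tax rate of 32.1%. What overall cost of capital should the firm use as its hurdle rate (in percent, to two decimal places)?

Total capital V = 2075 + 95.3 + 1560 = 3730.3.
Equity: weight = 2075/3730.3 = 0.5563; cost = 15.19%.
Preferred: weight = 95.3/3730.3 = 0.0255; cost = 8.5%.
Convertible notes (debt portion): weight = 1560/3730.3 = 0.4182; after-tax cost = 7.58% × (1 − 32.1%) = 5.1468%.
WACC = 0.5563 × 15.1900% + 0.0255 × 8.5000% + 0.4182 × 5.1468% = 10.8191%.

10.82%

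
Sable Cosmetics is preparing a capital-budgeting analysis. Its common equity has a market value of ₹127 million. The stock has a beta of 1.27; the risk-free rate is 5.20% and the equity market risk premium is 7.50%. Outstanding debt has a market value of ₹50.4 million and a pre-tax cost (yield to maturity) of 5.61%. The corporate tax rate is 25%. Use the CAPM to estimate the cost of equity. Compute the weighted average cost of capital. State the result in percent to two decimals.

Cost of equity via CAPM: Re = 5.2% + 1.27 × 7.5% = 14.7250%.
Total capital V = 127 + 50.4 = 177.4.
Equity: weight = 127/177.4 = 0.7159; cost = 14.725%.
Debt: weight = 50.4/177.4 = 0.2841; after-tax cost = 5.61% × (1 − 25%) = 4.2075%.
WACC = 0.7159 × 14.7250% + 0.2841 × 4.2075% = 11.7369%.

11.74%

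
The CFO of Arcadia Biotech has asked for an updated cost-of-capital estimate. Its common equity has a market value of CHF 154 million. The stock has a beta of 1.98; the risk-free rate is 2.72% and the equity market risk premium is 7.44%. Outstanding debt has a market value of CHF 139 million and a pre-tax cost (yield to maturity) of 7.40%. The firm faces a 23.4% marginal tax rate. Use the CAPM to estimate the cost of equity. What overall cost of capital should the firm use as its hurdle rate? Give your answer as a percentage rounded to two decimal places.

11.86%

Cost of equity via CAPM: Re = 2.72% + 1.98 × 7.44% = 17.4512%.
Total capital V = 154 + 139 = 293.
Equity: weight = 154/293 = 0.5256; cost = 17.4512%.
Debt: weight = 139/293 = 0.4744; after-tax cost = 7.4% × (1 − 23.4%) = 5.6684%.
WACC = 0.5256 × 17.4512% + 0.4744 × 5.6684% = 11.8614%.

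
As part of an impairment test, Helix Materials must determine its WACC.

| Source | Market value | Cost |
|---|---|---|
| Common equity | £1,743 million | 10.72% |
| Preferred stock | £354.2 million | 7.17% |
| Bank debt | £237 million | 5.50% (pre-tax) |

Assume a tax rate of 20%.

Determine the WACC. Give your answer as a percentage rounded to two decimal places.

9.54%

Total capital V = 1743 + 354.2 + 237 = 2334.2.
Equity: weight = 1743/2334.2 = 0.7467; cost = 10.72%.
Preferred: weight = 354.2/2334.2 = 0.1517; cost = 7.17%.
Bank debt: weight = 237/2334.2 = 0.1015; after-tax cost = 5.5% × (1 − 20%) = 4.4000%.
WACC = 0.7467 × 10.7200% + 0.1517 × 7.1700% + 0.1015 × 4.4000% = 9.5396%.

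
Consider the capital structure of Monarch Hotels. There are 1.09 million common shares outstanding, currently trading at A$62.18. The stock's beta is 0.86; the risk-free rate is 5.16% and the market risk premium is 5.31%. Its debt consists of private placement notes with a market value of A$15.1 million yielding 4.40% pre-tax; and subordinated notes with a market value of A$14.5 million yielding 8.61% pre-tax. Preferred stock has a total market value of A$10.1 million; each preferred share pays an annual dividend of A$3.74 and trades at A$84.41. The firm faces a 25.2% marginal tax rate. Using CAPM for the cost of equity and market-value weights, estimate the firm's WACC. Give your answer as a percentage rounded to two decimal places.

Cost of equity via CAPM: Re = 5.16% + 0.86 × 5.31% = 9.7266%.
Cost of preferred: Rp = 3.74 / 84.41 = 4.4308%.
Market value of equity E = 62.18 × 1.09m = 67.7762m.
Total capital V = 67.7762 + 10.1 + 15.1 + 14.5 = 107.4762.
Equity: weight = 67.7762/107.4762 = 0.6306; cost = 9.7266%.
Preferred: weight = 10.1/107.4762 = 0.0940; cost = 4.4308%.
Private placement notes: weight = 15.1/107.4762 = 0.1405; after-tax cost = 4.4% × (1 − 25.2%) = 3.2912%.
Subordinated notes: weight = 14.5/107.4762 = 0.1349; after-tax cost = 8.61% × (1 − 25.2%) = 6.4403%.
WACC = 0.6306 × 9.7266% + 0.0940 × 4.4308% + 0.1405 × 3.2912% + 0.1349 × 6.4403% = 7.8814%.

7.88%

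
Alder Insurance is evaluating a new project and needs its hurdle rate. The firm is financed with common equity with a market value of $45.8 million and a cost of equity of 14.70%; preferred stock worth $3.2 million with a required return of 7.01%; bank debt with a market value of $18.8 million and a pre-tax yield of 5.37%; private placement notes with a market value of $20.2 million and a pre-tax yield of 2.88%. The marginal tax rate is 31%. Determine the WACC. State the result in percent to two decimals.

Total capital V = 45.8 + 3.2 + 18.8 + 20.2 = 88.
Equity: weight = 45.8/88 = 0.5205; cost = 14.7%.
Preferred: weight = 3.2/88 = 0.0364; cost = 7.01%.
Bank debt: weight = 18.8/88 = 0.2136; after-tax cost = 5.37% × (1 − 31%) = 3.7053%.
Private placement notes: weight = 20.2/88 = 0.2295; after-tax cost = 2.88% × (1 − 31%) = 1.9872%.
WACC = 0.5205 × 14.7000% + 0.0364 × 7.0100% + 0.2136 × 3.7053% + 0.2295 × 1.9872% = 9.1533%.

9.15%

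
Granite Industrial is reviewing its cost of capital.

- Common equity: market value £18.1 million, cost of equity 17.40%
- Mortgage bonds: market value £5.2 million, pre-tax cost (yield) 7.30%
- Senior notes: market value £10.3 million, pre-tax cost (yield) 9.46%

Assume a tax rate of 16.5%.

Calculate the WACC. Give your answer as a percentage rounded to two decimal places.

12.74%

Total capital V = 18.1 + 5.2 + 10.3 = 33.6.
Equity: weight = 18.1/33.6 = 0.5387; cost = 17.4%.
Mortgage bonds: weight = 5.2/33.6 = 0.1548; after-tax cost = 7.3% × (1 − 16.5%) = 6.0955%.
Senior notes: weight = 10.3/33.6 = 0.3065; after-tax cost = 9.46% × (1 − 16.5%) = 7.8991%.
WACC = 0.5387 × 17.4000% + 0.1548 × 6.0955% + 0.3065 × 7.8991% = 12.7380%.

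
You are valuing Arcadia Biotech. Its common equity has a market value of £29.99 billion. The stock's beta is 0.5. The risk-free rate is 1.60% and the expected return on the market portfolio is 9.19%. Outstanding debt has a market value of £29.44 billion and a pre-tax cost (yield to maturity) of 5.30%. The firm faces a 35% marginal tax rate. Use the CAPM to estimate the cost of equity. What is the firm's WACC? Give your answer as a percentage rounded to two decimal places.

4.43%

Market risk premium = 9.19% − 1.6% = 7.59%.
Cost of equity via CAPM: Re = 1.6% + 0.5 × 7.59% = 5.3950%.
Total capital V = 29.99 + 29.44 = 59.43.
Equity: weight = 29.99/59.43 = 0.5046; cost = 5.395%.
Debt: weight = 29.44/59.43 = 0.4954; after-tax cost = 5.3% × (1 − 35%) = 3.4450%.
WACC = 0.5046 × 5.3950% + 0.4954 × 3.4450% = 4.4290%.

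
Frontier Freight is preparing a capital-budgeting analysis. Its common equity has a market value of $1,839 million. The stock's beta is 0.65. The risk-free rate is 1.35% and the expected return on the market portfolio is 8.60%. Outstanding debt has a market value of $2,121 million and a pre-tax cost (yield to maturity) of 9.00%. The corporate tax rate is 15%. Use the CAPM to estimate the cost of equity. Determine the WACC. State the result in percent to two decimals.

6.91%

Market risk premium = 8.6% − 1.35% = 7.25%.
Cost of equity via CAPM: Re = 1.35% + 0.65 × 7.25% = 6.0625%.
Total capital V = 1839 + 2121 = 3960.
Equity: weight = 1839/3960 = 0.4644; cost = 6.0625%.
Debt: weight = 2121/3960 = 0.5356; after-tax cost = 9% × (1 − 15%) = 7.6500%.
WACC = 0.4644 × 6.0625% + 0.5356 × 7.6500% = 6.9128%.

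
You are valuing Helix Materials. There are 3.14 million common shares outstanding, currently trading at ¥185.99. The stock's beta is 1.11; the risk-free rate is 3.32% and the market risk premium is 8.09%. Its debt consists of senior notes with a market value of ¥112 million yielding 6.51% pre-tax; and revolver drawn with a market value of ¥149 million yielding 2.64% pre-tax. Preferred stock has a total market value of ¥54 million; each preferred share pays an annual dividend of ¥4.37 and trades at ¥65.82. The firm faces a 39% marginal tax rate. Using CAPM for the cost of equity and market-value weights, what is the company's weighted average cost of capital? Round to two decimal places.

Cost of equity via CAPM: Re = 3.32% + 1.11 × 8.09% = 12.2999%.
Cost of preferred: Rp = 4.37 / 65.82 = 6.6393%.
Market value of equity E = 185.99 × 3.14m = 584.0086m.
Total capital V = 584.0086 + 54 + 112 + 149 = 899.0086.
Equity: weight = 584.0086/899.0086 = 0.6496; cost = 12.2999%.
Preferred: weight = 54/899.0086 = 0.0601; cost = 6.6393%.
Senior notes: weight = 112/899.0086 = 0.1246; after-tax cost = 6.51% × (1 − 39%) = 3.9711%.
Revolver drawn: weight = 149/899.0086 = 0.1657; after-tax cost = 2.64% × (1 − 39%) = 1.6104%.
WACC = 0.6496 × 12.2999% + 0.0601 × 6.6393% + 0.1246 × 3.9711% + 0.1657 × 1.6104% = 9.1506%.

9.15%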